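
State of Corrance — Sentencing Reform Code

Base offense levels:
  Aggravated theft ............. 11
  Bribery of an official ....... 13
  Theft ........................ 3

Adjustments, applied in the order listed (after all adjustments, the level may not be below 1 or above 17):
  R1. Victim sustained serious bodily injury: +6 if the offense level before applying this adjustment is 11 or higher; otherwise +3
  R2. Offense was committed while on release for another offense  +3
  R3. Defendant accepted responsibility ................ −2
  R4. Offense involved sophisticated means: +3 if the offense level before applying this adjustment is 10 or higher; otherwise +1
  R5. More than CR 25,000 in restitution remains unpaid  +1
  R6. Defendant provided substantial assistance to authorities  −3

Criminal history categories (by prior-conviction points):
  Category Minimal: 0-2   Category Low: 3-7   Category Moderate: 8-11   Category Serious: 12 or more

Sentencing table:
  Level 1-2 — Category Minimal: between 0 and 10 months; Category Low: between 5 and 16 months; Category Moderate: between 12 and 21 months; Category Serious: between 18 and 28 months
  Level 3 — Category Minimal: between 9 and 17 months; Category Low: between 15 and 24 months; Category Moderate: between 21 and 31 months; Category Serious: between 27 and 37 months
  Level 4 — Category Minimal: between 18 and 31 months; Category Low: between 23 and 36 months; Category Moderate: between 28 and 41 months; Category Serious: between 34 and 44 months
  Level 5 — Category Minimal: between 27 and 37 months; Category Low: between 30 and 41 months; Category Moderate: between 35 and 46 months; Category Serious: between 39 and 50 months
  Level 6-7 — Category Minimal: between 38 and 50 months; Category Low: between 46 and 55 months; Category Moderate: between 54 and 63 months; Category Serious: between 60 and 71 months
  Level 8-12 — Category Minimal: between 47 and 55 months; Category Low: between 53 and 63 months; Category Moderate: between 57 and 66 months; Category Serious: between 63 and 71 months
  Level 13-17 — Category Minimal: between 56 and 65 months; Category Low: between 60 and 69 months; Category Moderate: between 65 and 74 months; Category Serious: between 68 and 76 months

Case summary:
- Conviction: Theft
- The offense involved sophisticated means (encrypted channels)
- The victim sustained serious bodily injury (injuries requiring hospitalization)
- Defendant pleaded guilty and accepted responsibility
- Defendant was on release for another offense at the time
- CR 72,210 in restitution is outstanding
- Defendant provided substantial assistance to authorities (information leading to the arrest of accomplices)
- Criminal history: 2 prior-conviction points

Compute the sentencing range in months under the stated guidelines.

38-50 months

Base offense level for theft: 3.
R1 applies (level before this adjustment is 3 < 11, so +3): 3 + 3 = 6.
R2 applies: 6 + 3 = 9.
R3 applies: 9 − 2 = 7.
R4 applies (level before this adjustment is 7 < 10, so +1): 7 + 1 = 8.
R5 applies: 8 + 1 = 9.
R6 applies: 9 − 3 = 6.
Final offense level: 6.
Criminal history: 2 prior points → Category Minimal (0-2).
Level 6 falls in the 6-7 band.
Grid: Level 6-7 × Category Minimal = 38-50 months.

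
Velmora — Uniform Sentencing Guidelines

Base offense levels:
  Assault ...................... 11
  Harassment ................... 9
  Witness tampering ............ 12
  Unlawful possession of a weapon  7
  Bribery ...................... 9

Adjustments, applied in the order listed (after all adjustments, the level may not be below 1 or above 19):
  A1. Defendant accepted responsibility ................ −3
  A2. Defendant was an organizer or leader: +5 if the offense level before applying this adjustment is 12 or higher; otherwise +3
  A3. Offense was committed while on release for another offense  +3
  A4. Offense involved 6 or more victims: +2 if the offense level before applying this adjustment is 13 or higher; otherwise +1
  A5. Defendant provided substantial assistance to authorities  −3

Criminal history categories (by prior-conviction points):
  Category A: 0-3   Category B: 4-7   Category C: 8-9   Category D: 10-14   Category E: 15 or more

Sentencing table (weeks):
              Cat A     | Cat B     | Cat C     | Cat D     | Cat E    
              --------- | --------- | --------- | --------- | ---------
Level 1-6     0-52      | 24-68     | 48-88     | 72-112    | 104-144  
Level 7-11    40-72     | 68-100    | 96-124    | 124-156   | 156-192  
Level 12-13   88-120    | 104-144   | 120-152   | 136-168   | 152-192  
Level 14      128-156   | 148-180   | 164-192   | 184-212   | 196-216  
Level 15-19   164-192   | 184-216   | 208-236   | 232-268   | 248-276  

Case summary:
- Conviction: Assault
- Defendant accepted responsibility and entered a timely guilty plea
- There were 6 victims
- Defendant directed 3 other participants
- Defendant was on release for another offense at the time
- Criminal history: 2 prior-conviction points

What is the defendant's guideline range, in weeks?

164-192 weeks

Base offense level for assault: 11.
A1 applies: 11 − 3 = 8.
A2 applies (level before this adjustment is 8 < 12, so +3): 8 + 3 = 11.
A3 applies: 11 + 3 = 14.
A4 applies (level before this adjustment is 14 ≥ 13, so +2): 14 + 2 = 16.
A5 does not apply.
Final offense level: 16.
Criminal history: 2 prior points → Category A (0-3).
Level 16 falls in the 15-19 band.
Grid: Level 15-19 × Category A = 164-192 weeks.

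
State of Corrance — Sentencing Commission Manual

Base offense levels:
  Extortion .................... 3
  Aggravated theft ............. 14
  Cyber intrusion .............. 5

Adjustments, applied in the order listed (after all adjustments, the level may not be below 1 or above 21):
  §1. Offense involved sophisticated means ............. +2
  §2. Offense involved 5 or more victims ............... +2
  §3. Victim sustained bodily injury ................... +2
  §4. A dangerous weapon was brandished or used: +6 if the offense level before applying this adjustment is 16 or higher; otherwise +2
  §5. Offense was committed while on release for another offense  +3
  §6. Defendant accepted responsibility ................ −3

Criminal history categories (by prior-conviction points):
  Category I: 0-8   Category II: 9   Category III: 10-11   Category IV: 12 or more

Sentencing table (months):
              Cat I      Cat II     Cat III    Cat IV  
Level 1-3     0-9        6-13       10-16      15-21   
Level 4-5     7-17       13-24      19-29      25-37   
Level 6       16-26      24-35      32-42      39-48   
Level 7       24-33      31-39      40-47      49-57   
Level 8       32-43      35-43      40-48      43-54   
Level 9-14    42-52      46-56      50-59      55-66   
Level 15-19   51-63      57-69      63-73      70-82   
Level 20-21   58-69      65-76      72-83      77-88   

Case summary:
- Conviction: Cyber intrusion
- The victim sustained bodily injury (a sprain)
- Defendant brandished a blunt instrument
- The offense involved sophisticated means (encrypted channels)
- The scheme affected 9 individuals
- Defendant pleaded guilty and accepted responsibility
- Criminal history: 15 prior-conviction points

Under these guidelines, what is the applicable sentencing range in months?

55-66 months

Base offense level for cyber intrusion: 5.
§1 applies: 5 + 2 = 7.
§2 applies: 7 + 2 = 9.
§3 applies: 9 + 2 = 11.
§4 applies (level before this adjustment is 11 < 16, so +2): 11 + 2 = 13.
§6 applies: 13 − 3 = 10.
Final offense level: 10.
Criminal history: 15 prior points → Category IV (12+).
Level 10 falls in the 9-14 band.
Grid: Level 9-14 × Category IV = 55-66 months.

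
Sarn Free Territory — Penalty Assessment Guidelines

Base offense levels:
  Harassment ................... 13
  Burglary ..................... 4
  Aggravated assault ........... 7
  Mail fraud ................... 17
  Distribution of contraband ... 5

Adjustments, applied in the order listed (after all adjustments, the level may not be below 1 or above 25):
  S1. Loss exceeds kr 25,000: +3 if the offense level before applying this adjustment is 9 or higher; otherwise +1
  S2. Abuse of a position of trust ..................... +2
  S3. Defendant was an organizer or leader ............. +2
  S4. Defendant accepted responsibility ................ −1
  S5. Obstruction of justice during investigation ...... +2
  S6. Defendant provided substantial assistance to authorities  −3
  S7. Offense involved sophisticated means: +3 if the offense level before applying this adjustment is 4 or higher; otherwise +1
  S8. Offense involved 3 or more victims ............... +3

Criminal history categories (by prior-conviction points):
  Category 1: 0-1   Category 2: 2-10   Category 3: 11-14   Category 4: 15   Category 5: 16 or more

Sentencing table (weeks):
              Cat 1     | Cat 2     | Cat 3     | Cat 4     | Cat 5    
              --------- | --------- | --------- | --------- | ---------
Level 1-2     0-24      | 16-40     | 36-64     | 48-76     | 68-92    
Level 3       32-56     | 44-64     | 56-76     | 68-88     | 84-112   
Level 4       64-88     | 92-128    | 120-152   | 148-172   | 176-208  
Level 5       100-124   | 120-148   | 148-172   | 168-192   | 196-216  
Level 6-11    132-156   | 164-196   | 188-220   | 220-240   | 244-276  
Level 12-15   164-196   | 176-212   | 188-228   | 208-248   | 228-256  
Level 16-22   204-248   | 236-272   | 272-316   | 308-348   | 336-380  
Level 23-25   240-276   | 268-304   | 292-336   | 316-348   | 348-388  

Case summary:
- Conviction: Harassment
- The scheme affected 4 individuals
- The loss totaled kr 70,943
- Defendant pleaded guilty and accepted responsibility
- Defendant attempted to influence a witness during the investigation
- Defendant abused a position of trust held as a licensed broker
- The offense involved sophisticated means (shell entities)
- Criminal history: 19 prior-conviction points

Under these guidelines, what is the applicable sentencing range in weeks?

Base offense level for harassment: 13.
S1 applies (level before this adjustment is 13 ≥ 9, so +3): 13 + 3 = 16.
S2 applies: 16 + 2 = 18.
S3 does not apply.
S4 applies: 18 − 1 = 17.
S5 applies: 17 + 2 = 19.
S7 applies (level before this adjustment is 19 ≥ 4, so +3): 19 + 3 = 22.
S8 applies: 22 + 3 = 25.
Final offense level: 25.
Criminal history: 19 prior points → Category 5 (16+).
Level 25 falls in the 23-25 band.
Grid: Level 23-25 × Category 5 = 348-388 weeks.

348-388 weeks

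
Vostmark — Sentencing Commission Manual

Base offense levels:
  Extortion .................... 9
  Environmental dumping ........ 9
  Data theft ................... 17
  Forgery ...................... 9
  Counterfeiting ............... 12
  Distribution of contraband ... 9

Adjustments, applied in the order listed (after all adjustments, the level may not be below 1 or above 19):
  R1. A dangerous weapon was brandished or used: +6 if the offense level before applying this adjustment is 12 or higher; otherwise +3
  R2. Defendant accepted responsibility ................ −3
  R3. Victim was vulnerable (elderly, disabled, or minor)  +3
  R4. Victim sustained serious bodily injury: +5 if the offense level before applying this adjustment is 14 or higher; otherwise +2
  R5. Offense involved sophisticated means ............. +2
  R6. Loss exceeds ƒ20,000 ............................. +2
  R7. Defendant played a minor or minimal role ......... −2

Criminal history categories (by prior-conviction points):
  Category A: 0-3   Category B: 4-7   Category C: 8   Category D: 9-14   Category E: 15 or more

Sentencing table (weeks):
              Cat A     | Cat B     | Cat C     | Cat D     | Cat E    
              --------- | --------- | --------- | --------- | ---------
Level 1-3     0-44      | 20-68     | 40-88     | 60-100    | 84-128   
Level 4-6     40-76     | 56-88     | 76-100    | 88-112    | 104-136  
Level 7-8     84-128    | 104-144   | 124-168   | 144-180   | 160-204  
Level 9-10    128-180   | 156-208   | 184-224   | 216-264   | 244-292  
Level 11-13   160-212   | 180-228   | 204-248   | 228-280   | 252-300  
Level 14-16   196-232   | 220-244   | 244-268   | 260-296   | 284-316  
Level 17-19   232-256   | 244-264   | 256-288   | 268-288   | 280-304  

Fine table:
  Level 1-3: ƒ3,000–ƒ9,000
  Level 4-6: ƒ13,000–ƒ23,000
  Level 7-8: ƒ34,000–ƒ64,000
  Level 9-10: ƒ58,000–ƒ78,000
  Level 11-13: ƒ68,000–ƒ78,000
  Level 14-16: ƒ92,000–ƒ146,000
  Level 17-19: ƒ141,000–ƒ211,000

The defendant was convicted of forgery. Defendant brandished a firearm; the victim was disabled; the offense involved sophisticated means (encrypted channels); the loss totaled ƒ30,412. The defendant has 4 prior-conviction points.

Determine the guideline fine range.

Base offense level for forgery: 9.
R1 applies (level before this adjustment is 9 < 12, so +3): 9 + 3 = 12.
R2 does not apply.
R3 applies: 12 + 3 = 15.
R5 applies: 15 + 2 = 17.
R6 applies: 17 + 2 = 19.
R7 does not apply.
Final offense level: 19.
Level 19 falls in the 17-19 band.
Fine table: Level 17-19 → ƒ141,000–ƒ211,000.

ƒ141,000–ƒ211,000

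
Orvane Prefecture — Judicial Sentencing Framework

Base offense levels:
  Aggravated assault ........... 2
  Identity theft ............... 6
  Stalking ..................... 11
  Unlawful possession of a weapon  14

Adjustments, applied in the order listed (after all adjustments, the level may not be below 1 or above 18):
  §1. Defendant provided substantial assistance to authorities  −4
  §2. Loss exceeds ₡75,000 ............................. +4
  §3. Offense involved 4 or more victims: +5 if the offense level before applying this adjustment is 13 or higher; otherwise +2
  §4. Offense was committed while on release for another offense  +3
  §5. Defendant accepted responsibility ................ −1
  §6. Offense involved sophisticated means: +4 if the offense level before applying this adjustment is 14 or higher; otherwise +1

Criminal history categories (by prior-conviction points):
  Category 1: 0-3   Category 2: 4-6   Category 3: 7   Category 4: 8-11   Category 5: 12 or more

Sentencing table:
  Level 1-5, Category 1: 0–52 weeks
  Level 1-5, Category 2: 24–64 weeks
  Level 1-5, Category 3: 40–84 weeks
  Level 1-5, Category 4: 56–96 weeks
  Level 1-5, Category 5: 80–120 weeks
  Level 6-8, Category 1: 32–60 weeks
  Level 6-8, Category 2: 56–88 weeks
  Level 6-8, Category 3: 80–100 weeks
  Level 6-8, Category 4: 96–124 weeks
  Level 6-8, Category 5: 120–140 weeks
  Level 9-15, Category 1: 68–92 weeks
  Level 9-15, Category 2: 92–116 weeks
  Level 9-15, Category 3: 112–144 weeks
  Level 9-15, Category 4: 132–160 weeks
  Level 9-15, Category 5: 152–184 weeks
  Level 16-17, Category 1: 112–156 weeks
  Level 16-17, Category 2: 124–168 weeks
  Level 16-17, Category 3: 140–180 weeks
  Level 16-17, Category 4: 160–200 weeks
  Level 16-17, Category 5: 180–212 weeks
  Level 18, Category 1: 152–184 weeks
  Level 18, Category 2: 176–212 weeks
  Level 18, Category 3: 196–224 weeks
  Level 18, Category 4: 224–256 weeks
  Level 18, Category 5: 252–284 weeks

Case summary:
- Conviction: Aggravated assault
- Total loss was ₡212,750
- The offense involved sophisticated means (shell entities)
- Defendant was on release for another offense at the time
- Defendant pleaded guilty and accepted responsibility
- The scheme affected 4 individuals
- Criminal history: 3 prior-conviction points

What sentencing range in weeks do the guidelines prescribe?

68-92 weeks

Base offense level for aggravated assault: 2.
§2 applies: 2 + 4 = 6.
§3 applies (level before this adjustment is 6 < 13, so +2): 6 + 2 = 8.
§4 applies: 8 + 3 = 11.
§5 applies: 11 − 1 = 10.
§6 applies (level before this adjustment is 10 < 14, so +1): 10 + 1 = 11.
Final offense level: 11.
Criminal history: 3 prior points → Category 1 (0-3).
Level 11 falls in the 9-15 band.
Grid: Level 9-15 × Category 1 = 68-92 weeks.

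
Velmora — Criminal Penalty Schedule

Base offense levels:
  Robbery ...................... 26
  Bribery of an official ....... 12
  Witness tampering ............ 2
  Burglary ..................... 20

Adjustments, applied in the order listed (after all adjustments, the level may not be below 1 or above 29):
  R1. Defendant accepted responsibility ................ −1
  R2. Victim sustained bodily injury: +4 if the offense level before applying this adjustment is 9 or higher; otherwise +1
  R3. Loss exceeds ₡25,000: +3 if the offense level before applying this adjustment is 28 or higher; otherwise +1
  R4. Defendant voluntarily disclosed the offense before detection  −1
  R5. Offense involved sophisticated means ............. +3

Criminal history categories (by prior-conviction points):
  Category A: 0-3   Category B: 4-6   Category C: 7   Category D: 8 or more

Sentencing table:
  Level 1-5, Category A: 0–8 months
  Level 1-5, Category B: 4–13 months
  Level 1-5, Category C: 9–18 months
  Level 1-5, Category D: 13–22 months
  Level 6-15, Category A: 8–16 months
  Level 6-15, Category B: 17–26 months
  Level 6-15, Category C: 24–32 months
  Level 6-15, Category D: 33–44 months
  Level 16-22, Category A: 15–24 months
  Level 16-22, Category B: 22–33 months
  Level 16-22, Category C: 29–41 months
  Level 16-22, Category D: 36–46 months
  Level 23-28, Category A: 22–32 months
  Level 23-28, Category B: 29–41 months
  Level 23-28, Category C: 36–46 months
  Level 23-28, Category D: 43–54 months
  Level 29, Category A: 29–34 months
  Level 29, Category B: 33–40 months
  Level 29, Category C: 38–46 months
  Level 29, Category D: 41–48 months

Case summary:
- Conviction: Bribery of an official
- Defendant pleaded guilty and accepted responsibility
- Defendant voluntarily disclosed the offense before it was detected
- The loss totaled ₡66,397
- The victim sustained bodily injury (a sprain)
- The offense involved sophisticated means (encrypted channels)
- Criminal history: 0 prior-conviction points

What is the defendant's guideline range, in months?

15-24 months

Base offense level for bribery of an official: 12.
R1 applies: 12 − 1 = 11.
R2 applies (level before this adjustment is 11 ≥ 9, so +4): 11 + 4 = 15.
R3 applies (level before this adjustment is 15 < 28, so +1): 15 + 1 = 16.
R4 applies: 16 − 1 = 15.
R5 applies: 15 + 3 = 18.
Final offense level: 18.
Criminal history: 0 prior points → Category A (0-3).
Level 18 falls in the 16-22 band.
Grid: Level 16-22 × Category A = 15-24 months.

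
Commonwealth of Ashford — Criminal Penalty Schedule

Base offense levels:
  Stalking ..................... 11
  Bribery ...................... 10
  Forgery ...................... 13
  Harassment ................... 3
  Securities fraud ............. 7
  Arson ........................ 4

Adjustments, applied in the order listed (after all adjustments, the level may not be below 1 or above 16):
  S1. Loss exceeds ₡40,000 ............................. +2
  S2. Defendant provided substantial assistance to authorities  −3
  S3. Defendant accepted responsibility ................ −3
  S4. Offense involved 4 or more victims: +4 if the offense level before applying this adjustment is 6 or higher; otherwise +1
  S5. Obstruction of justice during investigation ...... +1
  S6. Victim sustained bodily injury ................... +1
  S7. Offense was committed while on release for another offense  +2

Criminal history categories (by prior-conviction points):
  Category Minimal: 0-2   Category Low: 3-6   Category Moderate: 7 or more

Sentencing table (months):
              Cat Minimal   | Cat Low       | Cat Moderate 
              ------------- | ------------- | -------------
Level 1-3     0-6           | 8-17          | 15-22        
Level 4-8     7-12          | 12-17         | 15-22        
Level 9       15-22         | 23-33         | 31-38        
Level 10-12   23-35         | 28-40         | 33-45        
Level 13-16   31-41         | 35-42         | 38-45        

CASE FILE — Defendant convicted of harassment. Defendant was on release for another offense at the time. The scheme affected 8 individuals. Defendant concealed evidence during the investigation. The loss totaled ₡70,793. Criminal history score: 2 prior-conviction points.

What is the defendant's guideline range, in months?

Base offense level for harassment: 3.
S1 applies: 3 + 2 = 5.
S3 does not apply.
S4 applies (level before this adjustment is 5 < 6, so +1): 5 + 1 = 6.
S5 applies: 6 + 1 = 7.
S7 applies: 7 + 2 = 9.
Final offense level: 9.
Criminal history: 2 prior points → Category Minimal (0-2).
Level 9 falls in the 9 band.
Grid: Level 9 × Category Minimal = 15-22 months.

15-22 months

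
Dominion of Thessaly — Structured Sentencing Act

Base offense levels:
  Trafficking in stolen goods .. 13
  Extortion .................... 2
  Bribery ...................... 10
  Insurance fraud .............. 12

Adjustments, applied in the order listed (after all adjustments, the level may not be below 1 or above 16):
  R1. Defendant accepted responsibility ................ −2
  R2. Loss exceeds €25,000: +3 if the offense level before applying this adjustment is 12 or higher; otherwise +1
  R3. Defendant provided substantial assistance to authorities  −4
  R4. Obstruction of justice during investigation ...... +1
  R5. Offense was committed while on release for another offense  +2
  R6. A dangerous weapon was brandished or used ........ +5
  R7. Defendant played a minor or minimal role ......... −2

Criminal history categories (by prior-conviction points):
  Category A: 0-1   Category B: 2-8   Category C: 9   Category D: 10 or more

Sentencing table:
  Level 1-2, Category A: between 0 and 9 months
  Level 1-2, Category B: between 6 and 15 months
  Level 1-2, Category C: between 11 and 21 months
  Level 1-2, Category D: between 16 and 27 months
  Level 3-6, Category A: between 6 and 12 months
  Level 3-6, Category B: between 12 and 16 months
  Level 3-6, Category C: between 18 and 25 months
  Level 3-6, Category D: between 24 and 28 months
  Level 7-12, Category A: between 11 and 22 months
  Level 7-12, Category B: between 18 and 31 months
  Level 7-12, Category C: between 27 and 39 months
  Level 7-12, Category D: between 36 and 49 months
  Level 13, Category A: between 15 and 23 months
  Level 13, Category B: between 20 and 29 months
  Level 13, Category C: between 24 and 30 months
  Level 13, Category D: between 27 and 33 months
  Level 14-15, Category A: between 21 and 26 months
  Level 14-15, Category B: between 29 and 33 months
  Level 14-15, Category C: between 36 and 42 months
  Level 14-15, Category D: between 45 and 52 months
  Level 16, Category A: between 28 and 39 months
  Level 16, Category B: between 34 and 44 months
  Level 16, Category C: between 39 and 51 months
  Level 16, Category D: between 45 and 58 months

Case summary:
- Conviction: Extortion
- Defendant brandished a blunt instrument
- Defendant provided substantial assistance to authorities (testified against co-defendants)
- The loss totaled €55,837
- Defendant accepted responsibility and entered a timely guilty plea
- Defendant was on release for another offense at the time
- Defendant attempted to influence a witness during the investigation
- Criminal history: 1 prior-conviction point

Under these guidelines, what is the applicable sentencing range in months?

Base offense level for extortion: 2.
R1 applies: 2 − 2 = 0.
R2 applies (level before this adjustment is 0 < 12, so +1): 0 + 1 = 1.
R3 applies: 1 − 4 = -3.
R4 applies: -3 + 1 = -2.
R5 applies: -2 + 2 = 0.
R6 applies: 0 + 5 = 5.
R7 does not apply.
Final offense level: 5.
Criminal history: 1 prior point → Category A (0-1).
Level 5 falls in the 3-6 band.
Grid: Level 3-6 × Category A = 6-12 months.

6-12 months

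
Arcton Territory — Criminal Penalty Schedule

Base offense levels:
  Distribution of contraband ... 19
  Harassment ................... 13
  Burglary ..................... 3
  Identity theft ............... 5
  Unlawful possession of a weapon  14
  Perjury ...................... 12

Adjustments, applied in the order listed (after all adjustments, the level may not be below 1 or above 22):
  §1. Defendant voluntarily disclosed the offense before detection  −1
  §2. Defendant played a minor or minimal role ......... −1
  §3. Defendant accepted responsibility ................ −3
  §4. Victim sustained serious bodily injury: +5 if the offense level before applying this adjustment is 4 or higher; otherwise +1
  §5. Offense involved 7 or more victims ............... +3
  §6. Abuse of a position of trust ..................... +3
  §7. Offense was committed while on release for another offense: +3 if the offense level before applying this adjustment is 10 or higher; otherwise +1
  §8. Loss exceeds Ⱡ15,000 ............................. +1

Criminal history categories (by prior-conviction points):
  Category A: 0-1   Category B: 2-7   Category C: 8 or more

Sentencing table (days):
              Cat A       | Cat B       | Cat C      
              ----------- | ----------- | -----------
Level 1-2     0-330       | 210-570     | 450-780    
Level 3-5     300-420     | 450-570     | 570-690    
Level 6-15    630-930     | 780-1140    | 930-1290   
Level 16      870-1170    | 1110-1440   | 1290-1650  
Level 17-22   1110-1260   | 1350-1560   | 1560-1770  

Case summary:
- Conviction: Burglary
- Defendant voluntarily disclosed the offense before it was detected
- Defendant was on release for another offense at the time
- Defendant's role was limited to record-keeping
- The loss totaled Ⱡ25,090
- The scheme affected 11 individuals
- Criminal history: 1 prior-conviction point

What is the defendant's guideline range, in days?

630-930 days

Base offense level for burglary: 3.
§1 applies: 3 − 1 = 2.
§2 applies: 2 − 1 = 1.
§5 applies: 1 + 3 = 4.
§7 applies (level before this adjustment is 4 < 10, so +1): 4 + 1 = 5.
§8 applies: 5 + 1 = 6.
Final offense level: 6.
Criminal history: 1 prior point → Category A (0-1).
Level 6 falls in the 6-15 band.
Grid: Level 6-15 × Category A = 630-930 days.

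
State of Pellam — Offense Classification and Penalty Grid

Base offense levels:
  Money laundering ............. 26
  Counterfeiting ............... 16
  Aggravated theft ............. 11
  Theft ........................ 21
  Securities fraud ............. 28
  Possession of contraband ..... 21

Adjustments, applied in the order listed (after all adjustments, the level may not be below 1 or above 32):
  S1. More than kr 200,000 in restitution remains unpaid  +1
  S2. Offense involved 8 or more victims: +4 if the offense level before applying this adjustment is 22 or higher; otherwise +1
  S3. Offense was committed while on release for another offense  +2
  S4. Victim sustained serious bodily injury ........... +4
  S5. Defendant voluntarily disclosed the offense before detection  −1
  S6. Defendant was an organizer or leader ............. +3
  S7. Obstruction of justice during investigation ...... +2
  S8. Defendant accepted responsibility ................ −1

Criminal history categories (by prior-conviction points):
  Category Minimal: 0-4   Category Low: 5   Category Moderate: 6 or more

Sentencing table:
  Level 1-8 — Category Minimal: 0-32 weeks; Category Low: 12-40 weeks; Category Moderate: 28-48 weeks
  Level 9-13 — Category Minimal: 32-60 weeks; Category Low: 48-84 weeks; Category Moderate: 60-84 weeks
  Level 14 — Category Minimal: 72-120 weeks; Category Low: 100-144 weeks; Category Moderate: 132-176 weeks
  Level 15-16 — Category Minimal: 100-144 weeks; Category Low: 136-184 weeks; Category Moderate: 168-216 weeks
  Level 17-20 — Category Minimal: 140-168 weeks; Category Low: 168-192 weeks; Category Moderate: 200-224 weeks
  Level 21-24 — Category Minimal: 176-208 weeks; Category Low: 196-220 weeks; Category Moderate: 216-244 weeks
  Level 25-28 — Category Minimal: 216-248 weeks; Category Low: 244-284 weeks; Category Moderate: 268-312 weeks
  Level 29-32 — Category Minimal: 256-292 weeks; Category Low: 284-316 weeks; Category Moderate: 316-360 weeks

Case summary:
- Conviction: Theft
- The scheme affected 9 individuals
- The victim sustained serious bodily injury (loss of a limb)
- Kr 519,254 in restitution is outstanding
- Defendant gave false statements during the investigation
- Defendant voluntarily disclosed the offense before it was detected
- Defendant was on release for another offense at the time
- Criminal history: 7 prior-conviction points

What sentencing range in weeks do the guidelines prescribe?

Base offense level for theft: 21.
S1 applies: 21 + 1 = 22.
S2 applies (level before this adjustment is 22 ≥ 22, so +4): 22 + 4 = 26.
S3 applies: 26 + 2 = 28.
S4 applies: 28 + 4 = 32.
S5 applies: 32 − 1 = 31.
S7 applies: 31 + 2 = 33.
Level 33 exceeds the maximum of 32; capped at 32.
Final offense level: 32.
Criminal history: 7 prior points → Category Moderate (6+).
Level 32 falls in the 29-32 band.
Grid: Level 29-32 × Category Moderate = 316-360 weeks.

316-360 weeks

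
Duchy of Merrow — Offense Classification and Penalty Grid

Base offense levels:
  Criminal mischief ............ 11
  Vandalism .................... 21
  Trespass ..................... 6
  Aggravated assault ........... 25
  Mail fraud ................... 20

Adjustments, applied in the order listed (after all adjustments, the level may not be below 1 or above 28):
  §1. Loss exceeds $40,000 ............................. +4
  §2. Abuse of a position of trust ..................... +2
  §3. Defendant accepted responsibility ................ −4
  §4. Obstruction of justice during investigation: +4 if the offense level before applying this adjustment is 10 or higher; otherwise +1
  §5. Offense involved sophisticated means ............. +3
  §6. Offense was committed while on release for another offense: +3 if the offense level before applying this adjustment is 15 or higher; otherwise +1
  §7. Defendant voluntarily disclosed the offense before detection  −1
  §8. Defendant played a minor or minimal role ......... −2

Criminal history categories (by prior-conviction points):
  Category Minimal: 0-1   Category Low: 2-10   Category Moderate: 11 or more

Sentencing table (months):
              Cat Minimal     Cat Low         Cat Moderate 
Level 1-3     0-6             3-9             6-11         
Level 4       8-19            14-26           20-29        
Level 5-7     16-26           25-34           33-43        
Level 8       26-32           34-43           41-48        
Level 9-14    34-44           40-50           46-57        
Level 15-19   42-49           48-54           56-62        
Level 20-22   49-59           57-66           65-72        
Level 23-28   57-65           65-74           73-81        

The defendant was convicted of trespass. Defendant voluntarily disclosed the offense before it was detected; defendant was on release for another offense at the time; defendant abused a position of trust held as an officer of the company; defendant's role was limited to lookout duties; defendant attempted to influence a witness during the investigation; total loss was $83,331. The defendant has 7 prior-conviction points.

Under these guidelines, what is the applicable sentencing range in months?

Base offense level for trespass: 6.
§1 applies: 6 + 4 = 10.
§2 applies: 10 + 2 = 12.
§3 does not apply.
§4 applies (level before this adjustment is 12 ≥ 10, so +4): 12 + 4 = 16.
§6 applies (level before this adjustment is 16 ≥ 15, so +3): 16 + 3 = 19.
§7 applies: 19 − 1 = 18.
§8 applies: 18 − 2 = 16.
Final offense level: 16.
Criminal history: 7 prior points → Category Low (2-10).
Level 16 falls in the 15-19 band.
Grid: Level 15-19 × Category Low = 48-54 months.

48-54 months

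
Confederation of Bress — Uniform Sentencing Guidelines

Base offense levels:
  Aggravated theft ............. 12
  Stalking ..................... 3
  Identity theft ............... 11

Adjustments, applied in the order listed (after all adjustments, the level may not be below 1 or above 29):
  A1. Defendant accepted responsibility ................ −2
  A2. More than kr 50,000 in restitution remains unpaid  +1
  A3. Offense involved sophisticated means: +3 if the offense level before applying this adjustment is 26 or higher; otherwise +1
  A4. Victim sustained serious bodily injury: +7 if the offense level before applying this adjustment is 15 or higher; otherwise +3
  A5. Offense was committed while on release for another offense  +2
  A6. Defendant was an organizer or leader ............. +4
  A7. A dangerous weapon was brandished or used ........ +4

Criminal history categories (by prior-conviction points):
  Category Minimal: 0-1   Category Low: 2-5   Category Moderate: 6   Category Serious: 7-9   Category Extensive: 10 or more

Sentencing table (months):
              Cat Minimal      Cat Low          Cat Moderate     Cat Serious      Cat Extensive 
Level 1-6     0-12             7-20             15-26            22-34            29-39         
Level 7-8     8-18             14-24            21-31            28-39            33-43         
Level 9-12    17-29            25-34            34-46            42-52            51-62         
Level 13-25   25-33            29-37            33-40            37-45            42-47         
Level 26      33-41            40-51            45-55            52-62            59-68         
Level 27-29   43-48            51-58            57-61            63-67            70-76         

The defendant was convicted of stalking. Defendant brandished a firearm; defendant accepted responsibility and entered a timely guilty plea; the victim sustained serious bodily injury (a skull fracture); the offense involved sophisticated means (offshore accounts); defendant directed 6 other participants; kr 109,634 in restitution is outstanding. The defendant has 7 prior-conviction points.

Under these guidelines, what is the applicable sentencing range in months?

37-45 months

Base offense level for stalking: 3.
A1 applies: 3 − 2 = 1.
A2 applies: 1 + 1 = 2.
A3 applies (level before this adjustment is 2 < 26, so +1): 2 + 1 = 3.
A4 applies (level before this adjustment is 3 < 15, so +3): 3 + 3 = 6.
A6 applies: 6 + 4 = 10.
A7 applies: 10 + 4 = 14.
Final offense level: 14.
Criminal history: 7 prior points → Category Serious (7-9).
Level 14 falls in the 13-25 band.
Grid: Level 13-25 × Category Serious = 37-45 months.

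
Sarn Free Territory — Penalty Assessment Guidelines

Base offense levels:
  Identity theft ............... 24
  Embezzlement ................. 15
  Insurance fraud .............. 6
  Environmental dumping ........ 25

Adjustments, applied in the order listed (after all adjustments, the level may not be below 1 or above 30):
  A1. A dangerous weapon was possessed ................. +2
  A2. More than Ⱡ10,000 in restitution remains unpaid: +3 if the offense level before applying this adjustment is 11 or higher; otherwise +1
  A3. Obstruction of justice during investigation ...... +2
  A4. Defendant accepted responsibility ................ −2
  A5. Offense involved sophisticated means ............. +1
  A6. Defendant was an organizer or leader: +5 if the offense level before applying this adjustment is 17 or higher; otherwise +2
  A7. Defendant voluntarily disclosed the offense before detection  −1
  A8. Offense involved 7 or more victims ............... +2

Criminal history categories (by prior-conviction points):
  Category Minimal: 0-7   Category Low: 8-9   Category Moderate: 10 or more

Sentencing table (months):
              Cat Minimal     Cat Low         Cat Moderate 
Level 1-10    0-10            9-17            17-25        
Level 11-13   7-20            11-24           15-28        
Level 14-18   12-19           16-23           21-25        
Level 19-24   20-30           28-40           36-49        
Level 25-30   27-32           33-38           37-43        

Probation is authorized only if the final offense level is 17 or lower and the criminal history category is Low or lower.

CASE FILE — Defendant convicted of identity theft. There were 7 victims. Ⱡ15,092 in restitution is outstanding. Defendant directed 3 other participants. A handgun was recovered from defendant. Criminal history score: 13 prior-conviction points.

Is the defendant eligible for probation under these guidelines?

Base offense level for identity theft: 24.
A1 applies: 24 + 2 = 26.
A2 applies (level before this adjustment is 26 ≥ 11, so +3): 26 + 3 = 29.
A3 does not apply.
A4 does not apply.
A6 applies (level before this adjustment is 29 ≥ 17, so +5): 29 + 5 = 34.
A7 does not apply.
A8 applies: 34 + 2 = 36.
Level 36 exceeds the maximum of 30; capped at 30.
Final offense level: 30.
Criminal history: 13 prior points → Category Moderate (10+).
Level 30 falls in the 25-30 band.
Grid: Level 25-30 × Category Moderate = 37-43 months.
Probation check: level 30 > 17 and category Moderate > Low → not eligible.

No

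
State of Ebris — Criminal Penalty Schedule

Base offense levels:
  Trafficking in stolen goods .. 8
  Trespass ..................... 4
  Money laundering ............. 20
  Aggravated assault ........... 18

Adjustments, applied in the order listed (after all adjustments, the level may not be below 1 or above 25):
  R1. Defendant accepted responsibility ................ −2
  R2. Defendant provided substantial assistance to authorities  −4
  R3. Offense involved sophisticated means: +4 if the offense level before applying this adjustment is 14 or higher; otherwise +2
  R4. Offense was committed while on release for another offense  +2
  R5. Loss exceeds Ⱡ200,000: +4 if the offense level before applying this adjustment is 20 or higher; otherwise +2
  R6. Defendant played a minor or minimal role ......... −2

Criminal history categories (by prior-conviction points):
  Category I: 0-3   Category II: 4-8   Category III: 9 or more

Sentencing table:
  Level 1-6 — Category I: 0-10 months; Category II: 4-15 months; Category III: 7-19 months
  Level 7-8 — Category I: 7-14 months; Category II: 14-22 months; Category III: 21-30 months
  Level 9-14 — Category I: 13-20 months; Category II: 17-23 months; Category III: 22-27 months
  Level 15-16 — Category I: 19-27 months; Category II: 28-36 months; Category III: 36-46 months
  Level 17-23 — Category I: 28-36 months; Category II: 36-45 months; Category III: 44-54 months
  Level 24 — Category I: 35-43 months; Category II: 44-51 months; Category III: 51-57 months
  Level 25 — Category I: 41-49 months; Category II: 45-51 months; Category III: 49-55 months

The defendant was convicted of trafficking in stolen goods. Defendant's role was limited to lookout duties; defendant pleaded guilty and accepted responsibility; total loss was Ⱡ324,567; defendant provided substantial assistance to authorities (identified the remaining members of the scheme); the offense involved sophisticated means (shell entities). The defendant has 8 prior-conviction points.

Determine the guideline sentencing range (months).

Base offense level for trafficking in stolen goods: 8.
R1 applies: 8 − 2 = 6.
R2 applies: 6 − 4 = 2.
R3 applies (level before this adjustment is 2 < 14, so +2): 2 + 2 = 4.
R4 does not apply.
R5 applies (level before this adjustment is 4 < 20, so +2): 4 + 2 = 6.
R6 applies: 6 − 2 = 4.
Final offense level: 4.
Criminal history: 8 prior points → Category II (4-8).
Level 4 falls in the 1-6 band.
Grid: Level 1-6 × Category II = 4-15 months.

4-15 months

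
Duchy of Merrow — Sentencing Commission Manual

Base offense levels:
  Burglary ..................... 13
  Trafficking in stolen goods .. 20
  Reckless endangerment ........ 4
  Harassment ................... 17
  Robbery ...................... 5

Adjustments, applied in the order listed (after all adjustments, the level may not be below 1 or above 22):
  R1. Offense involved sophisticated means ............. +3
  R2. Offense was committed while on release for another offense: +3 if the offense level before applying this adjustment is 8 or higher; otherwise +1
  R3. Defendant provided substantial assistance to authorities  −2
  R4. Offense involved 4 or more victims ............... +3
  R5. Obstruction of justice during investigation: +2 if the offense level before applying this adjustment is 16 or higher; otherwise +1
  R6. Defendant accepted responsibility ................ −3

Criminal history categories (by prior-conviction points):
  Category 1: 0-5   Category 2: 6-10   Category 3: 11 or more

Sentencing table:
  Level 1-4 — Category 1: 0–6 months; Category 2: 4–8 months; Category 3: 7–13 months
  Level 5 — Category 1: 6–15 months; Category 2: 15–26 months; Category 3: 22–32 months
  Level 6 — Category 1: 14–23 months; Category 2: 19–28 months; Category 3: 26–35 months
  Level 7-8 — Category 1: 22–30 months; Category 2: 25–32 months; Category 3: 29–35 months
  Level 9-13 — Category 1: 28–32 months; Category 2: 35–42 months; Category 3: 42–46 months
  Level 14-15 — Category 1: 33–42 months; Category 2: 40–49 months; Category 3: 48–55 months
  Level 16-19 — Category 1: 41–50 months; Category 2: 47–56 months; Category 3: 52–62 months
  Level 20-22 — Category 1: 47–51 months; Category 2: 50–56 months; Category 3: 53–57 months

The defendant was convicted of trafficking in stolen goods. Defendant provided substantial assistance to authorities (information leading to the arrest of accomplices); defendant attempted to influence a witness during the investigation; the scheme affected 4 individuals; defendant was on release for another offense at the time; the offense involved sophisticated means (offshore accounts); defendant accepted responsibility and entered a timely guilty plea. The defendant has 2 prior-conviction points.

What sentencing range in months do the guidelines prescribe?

47-51 months

Base offense level for trafficking in stolen goods: 20.
R1 applies: 20 + 3 = 23.
R2 applies (level before this adjustment is 23 ≥ 8, so +3): 23 + 3 = 26.
R3 applies: 26 − 2 = 24.
R4 applies: 24 + 3 = 27.
R5 applies (level before this adjustment is 27 ≥ 16, so +2): 27 + 2 = 29.
R6 applies: 29 − 3 = 26.
Level 26 exceeds the maximum of 22; capped at 22.
Final offense level: 22.
Criminal history: 2 prior points → Category 1 (0-5).
Level 22 falls in the 20-22 band.
Grid: Level 20-22 × Category 1 = 47-51 months.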